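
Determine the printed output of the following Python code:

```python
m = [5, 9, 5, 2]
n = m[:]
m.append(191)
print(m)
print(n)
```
[5, 9, 5, 2, 191]
[5, 9, 5, 2]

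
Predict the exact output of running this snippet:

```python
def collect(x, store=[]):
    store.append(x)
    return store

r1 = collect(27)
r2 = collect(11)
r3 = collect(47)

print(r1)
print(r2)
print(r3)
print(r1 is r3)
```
[27, 11, 47]
[27, 11, 47]
[27, 11, 47]
True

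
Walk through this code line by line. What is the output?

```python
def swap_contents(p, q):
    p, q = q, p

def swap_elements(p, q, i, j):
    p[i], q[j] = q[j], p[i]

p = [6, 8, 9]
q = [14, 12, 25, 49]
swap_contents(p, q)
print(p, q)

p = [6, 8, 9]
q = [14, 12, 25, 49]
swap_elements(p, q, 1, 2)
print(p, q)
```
[6, 8, 9] [14, 12, 25, 49]
[6, 25, 9] [14, 12, 8, 49]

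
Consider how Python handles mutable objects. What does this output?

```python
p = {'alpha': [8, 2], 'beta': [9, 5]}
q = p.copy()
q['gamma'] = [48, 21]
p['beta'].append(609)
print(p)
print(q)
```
{'alpha': [8, 2], 'beta': [9, 5, 609]}
{'alpha': [8, 2], 'beta': [9, 5, 609], 'gamma': [48, 21]}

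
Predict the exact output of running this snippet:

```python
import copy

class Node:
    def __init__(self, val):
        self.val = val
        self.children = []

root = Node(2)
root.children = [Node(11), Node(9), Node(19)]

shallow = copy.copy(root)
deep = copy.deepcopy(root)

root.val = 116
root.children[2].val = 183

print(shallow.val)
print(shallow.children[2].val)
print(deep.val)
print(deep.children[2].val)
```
2
183
2
19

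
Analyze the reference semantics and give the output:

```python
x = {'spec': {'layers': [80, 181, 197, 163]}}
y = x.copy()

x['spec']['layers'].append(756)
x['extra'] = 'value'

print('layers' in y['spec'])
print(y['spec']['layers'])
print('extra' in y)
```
True
[80, 181, 197, 163, 756]
False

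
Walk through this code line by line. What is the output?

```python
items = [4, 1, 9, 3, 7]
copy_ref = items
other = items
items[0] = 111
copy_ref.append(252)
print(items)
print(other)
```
[111, 1, 9, 3, 7, 252]
[111, 1, 9, 3, 7, 252]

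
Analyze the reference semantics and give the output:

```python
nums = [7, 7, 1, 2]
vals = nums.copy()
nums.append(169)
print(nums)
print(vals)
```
[7, 7, 1, 2, 169]
[7, 7, 1, 2]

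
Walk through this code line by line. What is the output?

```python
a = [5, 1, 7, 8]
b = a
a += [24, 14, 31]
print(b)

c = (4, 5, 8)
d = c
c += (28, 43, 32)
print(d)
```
[5, 1, 7, 8, 24, 14, 31]
(4, 5, 8)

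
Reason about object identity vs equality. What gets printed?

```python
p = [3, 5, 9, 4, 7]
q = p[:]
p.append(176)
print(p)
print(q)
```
[3, 5, 9, 4, 7, 176]
[3, 5, 9, 4, 7]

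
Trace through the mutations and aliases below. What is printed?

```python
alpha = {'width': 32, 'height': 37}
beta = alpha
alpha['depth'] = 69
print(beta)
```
{'width': 32, 'height': 37, 'depth': 69}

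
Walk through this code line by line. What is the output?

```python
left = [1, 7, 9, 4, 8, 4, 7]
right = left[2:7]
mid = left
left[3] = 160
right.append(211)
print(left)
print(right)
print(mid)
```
[1, 7, 9, 160, 8, 4, 7]
[9, 4, 8, 4, 7, 211]
[1, 7, 9, 160, 8, 4, 7]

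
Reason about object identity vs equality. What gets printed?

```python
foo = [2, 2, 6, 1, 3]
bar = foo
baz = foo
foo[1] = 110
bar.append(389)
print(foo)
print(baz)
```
[2, 110, 6, 1, 3, 389]
[2, 110, 6, 1, 3, 389]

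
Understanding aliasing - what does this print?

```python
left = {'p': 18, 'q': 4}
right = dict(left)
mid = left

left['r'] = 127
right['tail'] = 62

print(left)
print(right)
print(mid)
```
{'p': 18, 'q': 4, 'r': 127}
{'p': 18, 'q': 4, 'tail': 62}
{'p': 18, 'q': 4, 'r': 127}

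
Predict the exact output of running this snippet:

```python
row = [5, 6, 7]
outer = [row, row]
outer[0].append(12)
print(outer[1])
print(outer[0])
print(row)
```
[5, 6, 7, 12]
[5, 6, 7, 12]
[5, 6, 7, 12]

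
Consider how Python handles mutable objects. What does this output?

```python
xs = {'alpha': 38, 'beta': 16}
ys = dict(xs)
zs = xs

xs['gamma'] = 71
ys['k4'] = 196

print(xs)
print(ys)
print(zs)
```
{'alpha': 38, 'beta': 16, 'gamma': 71}
{'alpha': 38, 'beta': 16, 'k4': 196}
{'alpha': 38, 'beta': 16, 'gamma': 71}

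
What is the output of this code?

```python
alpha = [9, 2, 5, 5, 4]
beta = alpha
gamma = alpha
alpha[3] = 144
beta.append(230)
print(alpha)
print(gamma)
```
[9, 2, 5, 144, 4, 230]
[9, 2, 5, 144, 4, 230]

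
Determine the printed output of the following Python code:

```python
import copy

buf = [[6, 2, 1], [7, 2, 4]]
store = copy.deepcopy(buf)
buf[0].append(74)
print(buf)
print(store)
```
[[6, 2, 1, 74], [7, 2, 4]]
[[6, 2, 1], [7, 2, 4]]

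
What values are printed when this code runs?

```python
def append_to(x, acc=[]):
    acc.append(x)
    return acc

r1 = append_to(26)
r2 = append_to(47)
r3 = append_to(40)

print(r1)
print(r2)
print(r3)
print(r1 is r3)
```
[26, 47, 40]
[26, 47, 40]
[26, 47, 40]
True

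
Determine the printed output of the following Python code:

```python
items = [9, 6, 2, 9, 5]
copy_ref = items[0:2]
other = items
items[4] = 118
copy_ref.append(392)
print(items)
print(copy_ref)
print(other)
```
[9, 6, 2, 9, 118]
[9, 6, 392]
[9, 6, 2, 9, 118]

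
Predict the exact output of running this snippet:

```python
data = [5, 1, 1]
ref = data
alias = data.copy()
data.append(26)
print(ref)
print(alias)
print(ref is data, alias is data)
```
[5, 1, 1, 26]
[5, 1, 1]
True False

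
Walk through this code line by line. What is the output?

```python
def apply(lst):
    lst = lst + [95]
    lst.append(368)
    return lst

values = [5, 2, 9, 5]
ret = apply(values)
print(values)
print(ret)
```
[5, 2, 9, 5]
[5, 2, 9, 5, 95, 368]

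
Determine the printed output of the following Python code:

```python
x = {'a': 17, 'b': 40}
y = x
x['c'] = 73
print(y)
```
{'a': 17, 'b': 40, 'c': 73}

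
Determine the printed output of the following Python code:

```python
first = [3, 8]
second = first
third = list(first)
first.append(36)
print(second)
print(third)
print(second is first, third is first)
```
[3, 8, 36]
[3, 8]
True False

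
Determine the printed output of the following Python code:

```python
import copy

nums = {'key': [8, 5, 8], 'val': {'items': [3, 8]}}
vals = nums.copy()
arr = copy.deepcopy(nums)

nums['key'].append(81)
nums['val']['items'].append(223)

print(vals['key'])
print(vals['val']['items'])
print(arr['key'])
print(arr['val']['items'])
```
[8, 5, 8, 81]
[3, 8, 223]
[8, 5, 8]
[3, 8]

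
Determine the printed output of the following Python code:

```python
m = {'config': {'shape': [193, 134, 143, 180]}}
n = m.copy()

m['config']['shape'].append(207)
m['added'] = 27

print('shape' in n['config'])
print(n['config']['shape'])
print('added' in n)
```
True
[193, 134, 143, 180, 207]
False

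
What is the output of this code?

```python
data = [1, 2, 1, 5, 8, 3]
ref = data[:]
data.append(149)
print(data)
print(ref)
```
[1, 2, 1, 5, 8, 3, 149]
[1, 2, 1, 5, 8, 3]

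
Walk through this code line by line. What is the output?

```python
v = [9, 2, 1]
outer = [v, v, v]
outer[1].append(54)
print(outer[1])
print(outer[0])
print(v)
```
[9, 2, 1, 54]
[9, 2, 1, 54]
[9, 2, 1, 54]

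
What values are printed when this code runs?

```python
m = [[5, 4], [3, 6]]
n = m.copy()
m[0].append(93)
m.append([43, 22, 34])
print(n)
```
[[5, 4, 93], [3, 6]]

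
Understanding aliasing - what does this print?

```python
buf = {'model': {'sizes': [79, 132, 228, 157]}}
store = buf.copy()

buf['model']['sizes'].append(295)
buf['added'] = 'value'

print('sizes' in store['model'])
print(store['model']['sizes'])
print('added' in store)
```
True
[79, 132, 228, 157, 295]
False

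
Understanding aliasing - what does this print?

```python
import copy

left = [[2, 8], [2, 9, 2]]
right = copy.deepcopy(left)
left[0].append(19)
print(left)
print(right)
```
[[2, 8, 19], [2, 9, 2]]
[[2, 8], [2, 9, 2]]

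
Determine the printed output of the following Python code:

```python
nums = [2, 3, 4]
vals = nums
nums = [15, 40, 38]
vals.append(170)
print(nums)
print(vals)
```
[15, 40, 38]
[2, 3, 4, 170]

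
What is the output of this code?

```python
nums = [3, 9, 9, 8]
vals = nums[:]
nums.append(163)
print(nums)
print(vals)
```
[3, 9, 9, 8, 163]
[3, 9, 9, 8]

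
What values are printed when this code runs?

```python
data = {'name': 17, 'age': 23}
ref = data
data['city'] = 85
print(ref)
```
{'name': 17, 'age': 23, 'city': 85}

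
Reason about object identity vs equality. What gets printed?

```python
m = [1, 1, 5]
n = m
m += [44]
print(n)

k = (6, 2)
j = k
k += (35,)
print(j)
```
[1, 1, 5, 44]
(6, 2)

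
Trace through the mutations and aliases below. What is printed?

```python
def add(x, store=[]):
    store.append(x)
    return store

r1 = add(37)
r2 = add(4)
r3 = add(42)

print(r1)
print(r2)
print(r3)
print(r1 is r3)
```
[37, 4, 42]
[37, 4, 42]
[37, 4, 42]
True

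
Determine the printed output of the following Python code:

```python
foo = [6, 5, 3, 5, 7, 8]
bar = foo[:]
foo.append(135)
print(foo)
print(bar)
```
[6, 5, 3, 5, 7, 8, 135]
[6, 5, 3, 5, 7, 8]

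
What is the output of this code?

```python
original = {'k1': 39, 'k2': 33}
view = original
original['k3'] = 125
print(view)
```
{'k1': 39, 'k2': 33, 'k3': 125}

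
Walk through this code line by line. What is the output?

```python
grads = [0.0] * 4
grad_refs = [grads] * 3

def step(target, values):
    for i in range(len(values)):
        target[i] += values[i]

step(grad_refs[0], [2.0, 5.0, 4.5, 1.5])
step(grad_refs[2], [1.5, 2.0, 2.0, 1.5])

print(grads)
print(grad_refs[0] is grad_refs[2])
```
[3.5, 7.0, 6.5, 3.0]
True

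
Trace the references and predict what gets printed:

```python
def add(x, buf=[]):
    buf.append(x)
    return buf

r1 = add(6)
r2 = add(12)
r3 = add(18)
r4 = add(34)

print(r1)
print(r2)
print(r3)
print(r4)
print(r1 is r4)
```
[6, 12, 18, 34]
[6, 12, 18, 34]
[6, 12, 18, 34]
[6, 12, 18, 34]
True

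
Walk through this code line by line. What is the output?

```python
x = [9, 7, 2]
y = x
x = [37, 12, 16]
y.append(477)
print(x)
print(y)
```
[37, 12, 16]
[9, 7, 2, 477]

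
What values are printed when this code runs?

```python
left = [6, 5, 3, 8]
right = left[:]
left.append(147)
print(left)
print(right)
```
[6, 5, 3, 8, 147]
[6, 5, 3, 8]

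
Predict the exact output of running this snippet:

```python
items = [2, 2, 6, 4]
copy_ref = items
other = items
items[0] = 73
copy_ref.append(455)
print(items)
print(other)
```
[73, 2, 6, 4, 455]
[73, 2, 6, 4, 455]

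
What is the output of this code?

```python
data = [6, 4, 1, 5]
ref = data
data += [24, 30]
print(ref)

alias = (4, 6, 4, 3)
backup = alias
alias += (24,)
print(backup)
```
[6, 4, 1, 5, 24, 30]
(4, 6, 4, 3)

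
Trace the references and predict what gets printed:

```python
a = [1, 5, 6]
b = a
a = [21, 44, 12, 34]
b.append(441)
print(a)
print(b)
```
[21, 44, 12, 34]
[1, 5, 6, 441]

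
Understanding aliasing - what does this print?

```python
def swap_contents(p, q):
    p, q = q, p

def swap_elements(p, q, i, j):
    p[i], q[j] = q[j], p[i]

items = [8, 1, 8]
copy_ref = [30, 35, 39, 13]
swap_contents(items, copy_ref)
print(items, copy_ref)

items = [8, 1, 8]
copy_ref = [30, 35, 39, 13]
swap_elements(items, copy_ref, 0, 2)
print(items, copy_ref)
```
[8, 1, 8] [30, 35, 39, 13]
[39, 1, 8] [30, 35, 8, 13]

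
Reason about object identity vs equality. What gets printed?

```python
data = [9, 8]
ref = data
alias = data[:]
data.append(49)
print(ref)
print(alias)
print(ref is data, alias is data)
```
[9, 8, 49]
[9, 8]
True False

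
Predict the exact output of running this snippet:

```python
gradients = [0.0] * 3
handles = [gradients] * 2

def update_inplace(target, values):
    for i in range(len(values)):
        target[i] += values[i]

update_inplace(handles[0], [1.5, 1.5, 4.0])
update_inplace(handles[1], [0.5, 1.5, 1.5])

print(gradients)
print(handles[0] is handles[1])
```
[2.0, 3.0, 5.5]
True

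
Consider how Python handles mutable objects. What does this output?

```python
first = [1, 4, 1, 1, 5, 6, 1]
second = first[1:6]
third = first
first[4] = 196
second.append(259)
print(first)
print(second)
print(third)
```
[1, 4, 1, 1, 196, 6, 1]
[4, 1, 1, 5, 6, 259]
[1, 4, 1, 1, 196, 6, 1]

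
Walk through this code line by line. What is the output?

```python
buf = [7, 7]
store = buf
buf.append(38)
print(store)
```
[7, 7, 38]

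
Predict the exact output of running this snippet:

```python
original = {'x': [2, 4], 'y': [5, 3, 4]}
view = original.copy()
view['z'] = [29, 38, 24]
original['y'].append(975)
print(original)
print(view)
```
{'x': [2, 4], 'y': [5, 3, 4, 975]}
{'x': [2, 4], 'y': [5, 3, 4, 975], 'z': [29, 38, 24]}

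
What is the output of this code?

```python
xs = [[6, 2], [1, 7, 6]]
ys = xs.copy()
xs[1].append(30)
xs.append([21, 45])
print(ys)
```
[[6, 2], [1, 7, 6, 30]]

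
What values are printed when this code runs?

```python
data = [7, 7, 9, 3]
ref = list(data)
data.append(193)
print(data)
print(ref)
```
[7, 7, 9, 3, 193]
[7, 7, 9, 3]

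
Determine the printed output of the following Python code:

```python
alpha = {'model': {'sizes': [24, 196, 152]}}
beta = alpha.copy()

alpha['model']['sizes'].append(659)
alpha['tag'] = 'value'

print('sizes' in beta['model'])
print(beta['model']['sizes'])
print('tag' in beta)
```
True
[24, 196, 152, 659]
False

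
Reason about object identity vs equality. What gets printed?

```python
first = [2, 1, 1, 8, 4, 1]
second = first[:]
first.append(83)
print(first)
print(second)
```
[2, 1, 1, 8, 4, 1, 83]
[2, 1, 1, 8, 4, 1]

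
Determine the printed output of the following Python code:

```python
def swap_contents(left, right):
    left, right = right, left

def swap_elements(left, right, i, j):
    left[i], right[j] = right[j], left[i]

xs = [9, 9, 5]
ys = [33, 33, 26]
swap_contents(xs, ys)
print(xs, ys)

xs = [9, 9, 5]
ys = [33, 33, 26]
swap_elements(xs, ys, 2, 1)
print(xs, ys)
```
[9, 9, 5] [33, 33, 26]
[9, 9, 33] [33, 5, 26]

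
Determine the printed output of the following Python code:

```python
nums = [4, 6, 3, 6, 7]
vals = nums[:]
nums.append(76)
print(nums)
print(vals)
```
[4, 6, 3, 6, 7, 76]
[4, 6, 3, 6, 7]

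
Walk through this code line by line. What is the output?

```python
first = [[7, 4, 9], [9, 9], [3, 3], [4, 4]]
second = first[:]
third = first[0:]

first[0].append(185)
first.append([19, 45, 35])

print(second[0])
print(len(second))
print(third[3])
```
[7, 4, 9, 185]
4
[4, 4]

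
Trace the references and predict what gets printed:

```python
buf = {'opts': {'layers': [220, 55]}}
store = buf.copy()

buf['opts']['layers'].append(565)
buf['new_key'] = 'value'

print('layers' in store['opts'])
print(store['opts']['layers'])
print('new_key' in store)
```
True
[220, 55, 565]
False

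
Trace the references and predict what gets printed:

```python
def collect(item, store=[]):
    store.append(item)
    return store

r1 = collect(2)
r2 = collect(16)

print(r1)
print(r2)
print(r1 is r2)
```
[2, 16]
[2, 16]
True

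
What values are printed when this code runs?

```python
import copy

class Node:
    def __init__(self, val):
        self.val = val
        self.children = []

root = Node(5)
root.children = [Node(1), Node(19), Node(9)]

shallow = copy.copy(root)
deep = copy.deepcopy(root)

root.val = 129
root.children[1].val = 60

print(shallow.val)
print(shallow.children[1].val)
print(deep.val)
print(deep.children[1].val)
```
5
60
5
19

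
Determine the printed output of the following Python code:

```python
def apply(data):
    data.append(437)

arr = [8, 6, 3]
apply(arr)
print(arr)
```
[8, 6, 3, 437]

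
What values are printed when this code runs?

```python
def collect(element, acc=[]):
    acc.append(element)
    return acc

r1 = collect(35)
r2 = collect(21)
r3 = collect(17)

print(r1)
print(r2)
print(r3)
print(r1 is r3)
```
[35, 21, 17]
[35, 21, 17]
[35, 21, 17]
True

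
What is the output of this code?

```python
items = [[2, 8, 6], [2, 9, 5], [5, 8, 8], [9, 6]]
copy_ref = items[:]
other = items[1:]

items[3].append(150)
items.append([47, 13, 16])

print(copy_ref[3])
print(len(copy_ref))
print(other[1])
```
[9, 6, 150]
4
[5, 8, 8]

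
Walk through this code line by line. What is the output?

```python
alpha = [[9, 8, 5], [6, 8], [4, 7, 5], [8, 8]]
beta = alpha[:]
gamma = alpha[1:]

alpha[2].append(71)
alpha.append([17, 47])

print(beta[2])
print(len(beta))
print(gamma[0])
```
[4, 7, 5, 71]
4
[6, 8]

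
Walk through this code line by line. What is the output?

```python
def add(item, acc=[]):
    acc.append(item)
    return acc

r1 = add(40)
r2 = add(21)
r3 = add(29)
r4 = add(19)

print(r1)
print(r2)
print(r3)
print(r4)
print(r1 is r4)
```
[40, 21, 29, 19]
[40, 21, 29, 19]
[40, 21, 29, 19]
[40, 21, 29, 19]
True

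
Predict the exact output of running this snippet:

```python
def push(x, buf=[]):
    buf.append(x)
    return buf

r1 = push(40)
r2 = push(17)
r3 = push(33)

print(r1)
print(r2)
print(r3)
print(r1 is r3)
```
[40, 17, 33]
[40, 17, 33]
[40, 17, 33]
True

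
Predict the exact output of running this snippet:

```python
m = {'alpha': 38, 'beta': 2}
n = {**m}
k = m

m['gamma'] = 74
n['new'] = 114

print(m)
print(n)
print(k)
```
{'alpha': 38, 'beta': 2, 'gamma': 74}
{'alpha': 38, 'beta': 2, 'new': 114}
{'alpha': 38, 'beta': 2, 'gamma': 74}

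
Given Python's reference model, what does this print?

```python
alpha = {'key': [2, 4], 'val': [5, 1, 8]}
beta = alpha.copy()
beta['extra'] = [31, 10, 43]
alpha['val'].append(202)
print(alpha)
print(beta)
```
{'key': [2, 4], 'val': [5, 1, 8, 202]}
{'key': [2, 4], 'val': [5, 1, 8, 202], 'extra': [31, 10, 43]}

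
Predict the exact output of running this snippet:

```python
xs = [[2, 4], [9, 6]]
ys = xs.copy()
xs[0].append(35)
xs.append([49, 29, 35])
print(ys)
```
[[2, 4, 35], [9, 6]]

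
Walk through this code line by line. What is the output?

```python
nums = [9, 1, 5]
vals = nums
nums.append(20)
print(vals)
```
[9, 1, 5, 20]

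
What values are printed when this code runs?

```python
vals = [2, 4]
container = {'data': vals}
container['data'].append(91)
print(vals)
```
[2, 4, 91]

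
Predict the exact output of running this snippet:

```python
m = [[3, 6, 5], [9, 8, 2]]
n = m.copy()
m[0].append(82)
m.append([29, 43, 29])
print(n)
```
[[3, 6, 5, 82], [9, 8, 2]]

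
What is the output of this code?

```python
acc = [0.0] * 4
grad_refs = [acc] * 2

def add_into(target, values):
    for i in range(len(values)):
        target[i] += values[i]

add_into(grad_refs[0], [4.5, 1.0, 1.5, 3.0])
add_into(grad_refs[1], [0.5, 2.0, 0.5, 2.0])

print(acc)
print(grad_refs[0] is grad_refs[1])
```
[5.0, 3.0, 2.0, 5.0]
True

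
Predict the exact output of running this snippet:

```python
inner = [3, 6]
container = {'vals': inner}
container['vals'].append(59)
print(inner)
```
[3, 6, 59]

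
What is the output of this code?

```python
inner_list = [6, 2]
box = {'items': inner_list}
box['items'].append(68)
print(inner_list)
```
[6, 2, 68]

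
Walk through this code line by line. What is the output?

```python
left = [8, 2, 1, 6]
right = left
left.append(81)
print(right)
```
[8, 2, 1, 6, 81]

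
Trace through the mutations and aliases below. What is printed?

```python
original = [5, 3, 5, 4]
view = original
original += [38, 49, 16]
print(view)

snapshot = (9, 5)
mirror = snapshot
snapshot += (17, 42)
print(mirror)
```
[5, 3, 5, 4, 38, 49, 16]
(9, 5)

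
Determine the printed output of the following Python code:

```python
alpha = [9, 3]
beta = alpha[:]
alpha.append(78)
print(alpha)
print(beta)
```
[9, 3, 78]
[9, 3]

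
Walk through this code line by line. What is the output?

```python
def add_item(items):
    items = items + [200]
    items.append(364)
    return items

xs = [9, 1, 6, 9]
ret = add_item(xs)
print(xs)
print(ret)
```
[9, 1, 6, 9]
[9, 1, 6, 9, 200, 364]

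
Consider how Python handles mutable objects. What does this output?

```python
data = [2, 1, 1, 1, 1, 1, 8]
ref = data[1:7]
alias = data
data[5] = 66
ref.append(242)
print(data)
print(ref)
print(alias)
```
[2, 1, 1, 1, 1, 66, 8]
[1, 1, 1, 1, 1, 8, 242]
[2, 1, 1, 1, 1, 66, 8]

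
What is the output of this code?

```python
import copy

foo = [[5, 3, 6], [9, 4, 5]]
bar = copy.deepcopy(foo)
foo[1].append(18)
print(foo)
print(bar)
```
[[5, 3, 6], [9, 4, 5, 18]]
[[5, 3, 6], [9, 4, 5]]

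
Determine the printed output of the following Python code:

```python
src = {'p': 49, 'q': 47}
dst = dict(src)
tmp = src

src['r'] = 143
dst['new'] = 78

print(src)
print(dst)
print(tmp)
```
{'p': 49, 'q': 47, 'r': 143}
{'p': 49, 'q': 47, 'new': 78}
{'p': 49, 'q': 47, 'r': 143}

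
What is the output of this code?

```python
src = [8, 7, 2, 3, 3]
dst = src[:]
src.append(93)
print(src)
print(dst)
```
[8, 7, 2, 3, 3, 93]
[8, 7, 2, 3, 3]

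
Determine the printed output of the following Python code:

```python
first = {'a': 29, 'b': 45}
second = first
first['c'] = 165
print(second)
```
{'a': 29, 'b': 45, 'c': 165}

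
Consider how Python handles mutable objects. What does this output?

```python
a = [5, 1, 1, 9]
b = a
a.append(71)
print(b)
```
[5, 1, 1, 9, 71]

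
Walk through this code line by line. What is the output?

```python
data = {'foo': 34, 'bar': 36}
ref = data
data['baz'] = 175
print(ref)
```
{'foo': 34, 'bar': 36, 'baz': 175}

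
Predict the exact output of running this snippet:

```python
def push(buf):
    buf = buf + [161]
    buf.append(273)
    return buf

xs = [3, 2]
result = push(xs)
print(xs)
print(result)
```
[3, 2]
[3, 2, 161, 273]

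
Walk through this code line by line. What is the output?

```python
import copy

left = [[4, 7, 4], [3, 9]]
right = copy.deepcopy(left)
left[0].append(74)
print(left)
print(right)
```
[[4, 7, 4, 74], [3, 9]]
[[4, 7, 4], [3, 9]]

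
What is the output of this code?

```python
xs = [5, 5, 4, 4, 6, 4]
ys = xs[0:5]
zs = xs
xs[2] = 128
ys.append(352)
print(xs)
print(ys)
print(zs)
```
[5, 5, 128, 4, 6, 4]
[5, 5, 4, 4, 6, 352]
[5, 5, 128, 4, 6, 4]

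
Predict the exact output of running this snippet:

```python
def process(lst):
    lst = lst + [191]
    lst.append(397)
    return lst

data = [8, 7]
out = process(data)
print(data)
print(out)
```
[8, 7]
[8, 7, 191, 397]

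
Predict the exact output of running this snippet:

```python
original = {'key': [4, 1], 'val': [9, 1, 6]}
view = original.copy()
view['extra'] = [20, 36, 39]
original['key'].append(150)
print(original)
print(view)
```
{'key': [4, 1, 150], 'val': [9, 1, 6]}
{'key': [4, 1, 150], 'val': [9, 1, 6], 'extra': [20, 36, 39]}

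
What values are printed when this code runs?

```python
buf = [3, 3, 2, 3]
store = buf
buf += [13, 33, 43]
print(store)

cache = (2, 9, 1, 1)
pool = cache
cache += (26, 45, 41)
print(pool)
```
[3, 3, 2, 3, 13, 33, 43]
(2, 9, 1, 1)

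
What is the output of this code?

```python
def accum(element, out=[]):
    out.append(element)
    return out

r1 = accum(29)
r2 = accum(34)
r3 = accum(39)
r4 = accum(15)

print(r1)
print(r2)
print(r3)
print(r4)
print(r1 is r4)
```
[29, 34, 39, 15]
[29, 34, 39, 15]
[29, 34, 39, 15]
[29, 34, 39, 15]
True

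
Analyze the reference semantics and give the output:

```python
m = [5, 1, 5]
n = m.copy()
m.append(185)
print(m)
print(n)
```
[5, 1, 5, 185]
[5, 1, 5]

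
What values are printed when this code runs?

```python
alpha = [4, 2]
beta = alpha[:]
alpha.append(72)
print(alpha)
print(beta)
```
[4, 2, 72]
[4, 2]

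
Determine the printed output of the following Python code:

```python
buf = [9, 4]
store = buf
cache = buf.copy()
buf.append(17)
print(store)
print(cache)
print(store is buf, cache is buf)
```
[9, 4, 17]
[9, 4]
True False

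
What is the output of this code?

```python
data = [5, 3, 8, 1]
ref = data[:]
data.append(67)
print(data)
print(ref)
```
[5, 3, 8, 1, 67]
[5, 3, 8, 1]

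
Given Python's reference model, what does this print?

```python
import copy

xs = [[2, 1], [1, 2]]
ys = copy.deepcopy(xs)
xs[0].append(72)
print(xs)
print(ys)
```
[[2, 1, 72], [1, 2]]
[[2, 1], [1, 2]]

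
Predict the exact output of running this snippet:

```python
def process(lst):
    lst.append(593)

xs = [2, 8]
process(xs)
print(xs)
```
[2, 8, 593]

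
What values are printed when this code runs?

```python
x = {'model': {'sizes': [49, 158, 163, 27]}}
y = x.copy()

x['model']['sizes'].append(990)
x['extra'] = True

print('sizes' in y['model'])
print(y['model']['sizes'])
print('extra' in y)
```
True
[49, 158, 163, 27, 990]
False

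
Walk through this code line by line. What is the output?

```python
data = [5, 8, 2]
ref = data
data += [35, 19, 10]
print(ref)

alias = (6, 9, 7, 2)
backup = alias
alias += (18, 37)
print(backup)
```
[5, 8, 2, 35, 19, 10]
(6, 9, 7, 2)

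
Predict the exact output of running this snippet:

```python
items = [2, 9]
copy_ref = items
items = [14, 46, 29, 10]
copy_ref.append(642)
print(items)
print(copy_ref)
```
[14, 46, 29, 10]
[2, 9, 642]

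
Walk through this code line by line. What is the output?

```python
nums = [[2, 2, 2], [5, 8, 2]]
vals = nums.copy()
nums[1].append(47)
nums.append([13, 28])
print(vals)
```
[[2, 2, 2], [5, 8, 2, 47]]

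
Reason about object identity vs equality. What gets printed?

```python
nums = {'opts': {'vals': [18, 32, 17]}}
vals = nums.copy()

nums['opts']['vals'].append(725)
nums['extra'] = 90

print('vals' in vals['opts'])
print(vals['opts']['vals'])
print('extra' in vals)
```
True
[18, 32, 17, 725]
False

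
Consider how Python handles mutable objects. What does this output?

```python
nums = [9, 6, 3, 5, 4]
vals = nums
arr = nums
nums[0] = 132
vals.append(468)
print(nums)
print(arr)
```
[132, 6, 3, 5, 4, 468]
[132, 6, 3, 5, 4, 468]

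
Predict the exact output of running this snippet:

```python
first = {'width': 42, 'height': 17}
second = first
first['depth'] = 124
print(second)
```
{'width': 42, 'height': 17, 'depth': 124}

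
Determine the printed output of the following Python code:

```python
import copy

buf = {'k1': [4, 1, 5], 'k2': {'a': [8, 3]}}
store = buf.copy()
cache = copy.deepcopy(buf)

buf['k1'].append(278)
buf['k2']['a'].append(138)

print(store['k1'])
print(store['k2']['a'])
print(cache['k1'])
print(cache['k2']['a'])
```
[4, 1, 5, 278]
[8, 3, 138]
[4, 1, 5]
[8, 3]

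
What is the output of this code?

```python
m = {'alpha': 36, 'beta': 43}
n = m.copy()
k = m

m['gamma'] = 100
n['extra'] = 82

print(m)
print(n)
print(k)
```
{'alpha': 36, 'beta': 43, 'gamma': 100}
{'alpha': 36, 'beta': 43, 'extra': 82}
{'alpha': 36, 'beta': 43, 'gamma': 100}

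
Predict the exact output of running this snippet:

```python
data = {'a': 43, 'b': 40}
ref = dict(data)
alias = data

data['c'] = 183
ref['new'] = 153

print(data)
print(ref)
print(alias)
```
{'a': 43, 'b': 40, 'c': 183}
{'a': 43, 'b': 40, 'new': 153}
{'a': 43, 'b': 40, 'c': 183}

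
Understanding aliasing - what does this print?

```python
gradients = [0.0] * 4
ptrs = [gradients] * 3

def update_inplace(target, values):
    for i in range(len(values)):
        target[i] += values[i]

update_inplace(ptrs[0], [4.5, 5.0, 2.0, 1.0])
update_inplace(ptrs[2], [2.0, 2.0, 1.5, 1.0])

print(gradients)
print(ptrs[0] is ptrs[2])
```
[6.5, 7.0, 3.5, 2.0]
True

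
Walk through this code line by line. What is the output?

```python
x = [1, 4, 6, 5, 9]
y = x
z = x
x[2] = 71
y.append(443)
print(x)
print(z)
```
[1, 4, 71, 5, 9, 443]
[1, 4, 71, 5, 9, 443]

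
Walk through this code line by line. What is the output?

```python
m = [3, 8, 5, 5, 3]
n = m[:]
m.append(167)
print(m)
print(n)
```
[3, 8, 5, 5, 3, 167]
[3, 8, 5, 5, 3]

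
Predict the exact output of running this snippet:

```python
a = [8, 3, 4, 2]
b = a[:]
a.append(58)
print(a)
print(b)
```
[8, 3, 4, 2, 58]
[8, 3, 4, 2]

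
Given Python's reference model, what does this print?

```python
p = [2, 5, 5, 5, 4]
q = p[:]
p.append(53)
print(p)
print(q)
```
[2, 5, 5, 5, 4, 53]
[2, 5, 5, 5, 4]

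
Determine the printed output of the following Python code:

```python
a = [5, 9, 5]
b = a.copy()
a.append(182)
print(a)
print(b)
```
[5, 9, 5, 182]
[5, 9, 5]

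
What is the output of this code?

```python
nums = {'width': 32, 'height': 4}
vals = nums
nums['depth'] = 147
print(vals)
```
{'width': 32, 'height': 4, 'depth': 147}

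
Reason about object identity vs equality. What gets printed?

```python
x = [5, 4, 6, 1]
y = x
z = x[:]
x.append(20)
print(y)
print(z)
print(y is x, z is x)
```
[5, 4, 6, 1, 20]
[5, 4, 6, 1]
True False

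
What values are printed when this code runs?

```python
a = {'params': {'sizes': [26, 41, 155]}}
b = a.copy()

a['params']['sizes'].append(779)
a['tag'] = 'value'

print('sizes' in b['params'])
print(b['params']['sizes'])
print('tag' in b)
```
True
[26, 41, 155, 779]
False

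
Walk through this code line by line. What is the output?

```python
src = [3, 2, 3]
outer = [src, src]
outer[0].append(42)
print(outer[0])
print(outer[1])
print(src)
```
[3, 2, 3, 42]
[3, 2, 3, 42]
[3, 2, 3, 42]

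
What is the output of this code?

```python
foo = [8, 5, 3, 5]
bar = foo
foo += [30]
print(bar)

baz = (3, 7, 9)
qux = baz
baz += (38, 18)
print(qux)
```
[8, 5, 3, 5, 30]
(3, 7, 9)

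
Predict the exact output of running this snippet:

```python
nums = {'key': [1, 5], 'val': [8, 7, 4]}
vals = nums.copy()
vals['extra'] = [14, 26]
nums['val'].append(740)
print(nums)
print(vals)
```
{'key': [1, 5], 'val': [8, 7, 4, 740]}
{'key': [1, 5], 'val': [8, 7, 4, 740], 'extra': [14, 26]}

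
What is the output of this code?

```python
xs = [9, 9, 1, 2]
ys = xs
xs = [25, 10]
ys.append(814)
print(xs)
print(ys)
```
[25, 10]
[9, 9, 1, 2, 814]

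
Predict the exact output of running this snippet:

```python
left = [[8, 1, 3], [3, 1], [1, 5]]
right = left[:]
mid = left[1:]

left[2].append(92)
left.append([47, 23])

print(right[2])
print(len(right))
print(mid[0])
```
[1, 5, 92]
3
[3, 1]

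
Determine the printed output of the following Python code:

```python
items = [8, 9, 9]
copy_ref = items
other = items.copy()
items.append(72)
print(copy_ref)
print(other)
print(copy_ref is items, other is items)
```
[8, 9, 9, 72]
[8, 9, 9]
True False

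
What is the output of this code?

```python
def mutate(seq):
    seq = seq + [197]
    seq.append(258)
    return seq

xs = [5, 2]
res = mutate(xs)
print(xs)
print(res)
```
[5, 2]
[5, 2, 197, 258]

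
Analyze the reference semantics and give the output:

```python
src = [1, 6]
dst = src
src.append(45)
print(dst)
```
[1, 6, 45]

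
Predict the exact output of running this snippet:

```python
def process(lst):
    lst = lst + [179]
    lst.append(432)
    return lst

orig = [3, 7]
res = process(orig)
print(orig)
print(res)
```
[3, 7]
[3, 7, 179, 432]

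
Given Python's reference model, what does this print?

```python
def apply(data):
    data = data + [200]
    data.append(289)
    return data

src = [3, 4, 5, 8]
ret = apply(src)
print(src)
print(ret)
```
[3, 4, 5, 8]
[3, 4, 5, 8, 200, 289]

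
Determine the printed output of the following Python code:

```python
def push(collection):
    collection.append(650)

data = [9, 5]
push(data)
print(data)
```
[9, 5, 650]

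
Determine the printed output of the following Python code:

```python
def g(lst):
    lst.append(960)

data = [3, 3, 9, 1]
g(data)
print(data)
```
[3, 3, 9, 1, 960]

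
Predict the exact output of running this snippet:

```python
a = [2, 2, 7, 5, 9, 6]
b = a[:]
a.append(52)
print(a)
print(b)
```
[2, 2, 7, 5, 9, 6, 52]
[2, 2, 7, 5, 9, 6]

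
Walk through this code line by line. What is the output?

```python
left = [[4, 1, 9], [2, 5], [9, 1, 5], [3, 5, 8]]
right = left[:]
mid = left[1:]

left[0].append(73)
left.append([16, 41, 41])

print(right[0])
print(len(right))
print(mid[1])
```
[4, 1, 9, 73]
4
[9, 1, 5]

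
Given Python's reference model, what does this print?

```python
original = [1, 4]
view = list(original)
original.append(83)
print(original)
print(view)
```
[1, 4, 83]
[1, 4]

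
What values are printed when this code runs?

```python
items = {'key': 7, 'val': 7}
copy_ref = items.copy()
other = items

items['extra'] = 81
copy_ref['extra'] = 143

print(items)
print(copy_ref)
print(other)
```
{'key': 7, 'val': 7, 'extra': 81}
{'key': 7, 'val': 7, 'extra': 143}
{'key': 7, 'val': 7, 'extra': 81}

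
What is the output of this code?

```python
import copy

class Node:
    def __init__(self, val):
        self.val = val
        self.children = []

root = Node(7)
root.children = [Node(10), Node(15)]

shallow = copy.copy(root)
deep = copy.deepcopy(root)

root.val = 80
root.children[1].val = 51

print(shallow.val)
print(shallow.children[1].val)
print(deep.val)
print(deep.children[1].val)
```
7
51
7
15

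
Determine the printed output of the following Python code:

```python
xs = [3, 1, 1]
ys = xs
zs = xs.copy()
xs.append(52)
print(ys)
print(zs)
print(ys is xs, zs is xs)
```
[3, 1, 1, 52]
[3, 1, 1]
True False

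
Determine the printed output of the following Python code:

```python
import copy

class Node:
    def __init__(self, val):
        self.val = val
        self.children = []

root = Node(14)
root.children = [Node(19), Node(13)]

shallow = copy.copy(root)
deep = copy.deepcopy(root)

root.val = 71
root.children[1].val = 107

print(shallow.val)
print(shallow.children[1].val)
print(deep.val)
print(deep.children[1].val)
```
14
107
14
13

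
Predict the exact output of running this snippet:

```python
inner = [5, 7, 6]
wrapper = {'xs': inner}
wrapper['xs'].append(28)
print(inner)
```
[5, 7, 6, 28]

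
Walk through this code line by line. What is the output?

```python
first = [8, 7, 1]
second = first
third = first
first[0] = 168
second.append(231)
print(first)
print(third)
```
[168, 7, 1, 231]
[168, 7, 1, 231]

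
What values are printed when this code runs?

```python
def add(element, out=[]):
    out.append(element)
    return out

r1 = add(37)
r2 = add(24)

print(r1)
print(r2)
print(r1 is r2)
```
[37, 24]
[37, 24]
True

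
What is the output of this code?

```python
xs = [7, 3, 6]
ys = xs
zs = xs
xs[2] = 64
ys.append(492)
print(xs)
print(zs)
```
[7, 3, 64, 492]
[7, 3, 64, 492]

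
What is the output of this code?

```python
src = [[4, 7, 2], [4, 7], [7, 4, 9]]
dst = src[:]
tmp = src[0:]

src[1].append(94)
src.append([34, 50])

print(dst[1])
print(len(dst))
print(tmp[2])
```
[4, 7, 94]
3
[7, 4, 9]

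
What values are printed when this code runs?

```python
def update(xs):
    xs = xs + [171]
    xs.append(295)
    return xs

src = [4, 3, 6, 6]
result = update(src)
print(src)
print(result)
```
[4, 3, 6, 6]
[4, 3, 6, 6, 171, 295]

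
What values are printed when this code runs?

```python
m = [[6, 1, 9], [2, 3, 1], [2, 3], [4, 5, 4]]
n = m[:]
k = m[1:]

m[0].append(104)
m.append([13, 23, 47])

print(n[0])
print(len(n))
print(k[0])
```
[6, 1, 9, 104]
4
[2, 3, 1]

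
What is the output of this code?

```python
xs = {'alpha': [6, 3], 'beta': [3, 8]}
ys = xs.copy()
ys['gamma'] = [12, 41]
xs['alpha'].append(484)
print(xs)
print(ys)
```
{'alpha': [6, 3, 484], 'beta': [3, 8]}
{'alpha': [6, 3, 484], 'beta': [3, 8], 'gamma': [12, 41]}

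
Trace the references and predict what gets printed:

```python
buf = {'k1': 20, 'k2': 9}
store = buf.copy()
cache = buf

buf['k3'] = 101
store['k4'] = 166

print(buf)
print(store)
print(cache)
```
{'k1': 20, 'k2': 9, 'k3': 101}
{'k1': 20, 'k2': 9, 'k4': 166}
{'k1': 20, 'k2': 9, 'k3': 101}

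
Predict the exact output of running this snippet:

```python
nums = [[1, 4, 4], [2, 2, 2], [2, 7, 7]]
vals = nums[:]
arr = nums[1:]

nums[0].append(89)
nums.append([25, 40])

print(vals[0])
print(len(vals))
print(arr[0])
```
[1, 4, 4, 89]
3
[2, 2, 2]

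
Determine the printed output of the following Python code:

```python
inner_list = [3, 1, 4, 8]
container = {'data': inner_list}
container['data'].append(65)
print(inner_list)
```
[3, 1, 4, 8, 65]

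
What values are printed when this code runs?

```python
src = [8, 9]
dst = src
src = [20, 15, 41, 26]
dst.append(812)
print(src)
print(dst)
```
[20, 15, 41, 26]
[8, 9, 812]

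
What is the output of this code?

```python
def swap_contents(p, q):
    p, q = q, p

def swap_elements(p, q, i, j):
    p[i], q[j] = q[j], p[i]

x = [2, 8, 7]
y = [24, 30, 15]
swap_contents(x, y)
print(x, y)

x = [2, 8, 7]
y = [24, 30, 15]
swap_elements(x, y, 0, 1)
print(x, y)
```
[2, 8, 7] [24, 30, 15]
[30, 8, 7] [24, 2, 15]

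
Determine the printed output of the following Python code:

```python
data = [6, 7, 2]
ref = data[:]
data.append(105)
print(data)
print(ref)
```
[6, 7, 2, 105]
[6, 7, 2]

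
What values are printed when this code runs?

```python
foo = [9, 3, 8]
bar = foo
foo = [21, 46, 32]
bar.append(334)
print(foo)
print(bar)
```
[21, 46, 32]
[9, 3, 8, 334]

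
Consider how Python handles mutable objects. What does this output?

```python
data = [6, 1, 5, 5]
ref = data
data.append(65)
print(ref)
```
[6, 1, 5, 5, 65]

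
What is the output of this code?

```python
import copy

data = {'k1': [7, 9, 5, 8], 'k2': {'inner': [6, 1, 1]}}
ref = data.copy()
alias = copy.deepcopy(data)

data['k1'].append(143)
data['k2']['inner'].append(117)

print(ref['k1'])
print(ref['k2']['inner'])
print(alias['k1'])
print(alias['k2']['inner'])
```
[7, 9, 5, 8, 143]
[6, 1, 1, 117]
[7, 9, 5, 8]
[6, 1, 1]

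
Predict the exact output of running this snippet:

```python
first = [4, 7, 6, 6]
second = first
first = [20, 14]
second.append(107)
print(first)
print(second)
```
[20, 14]
[4, 7, 6, 6, 107]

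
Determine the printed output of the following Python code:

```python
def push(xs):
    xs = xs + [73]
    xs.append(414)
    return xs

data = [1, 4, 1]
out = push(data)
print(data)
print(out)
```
[1, 4, 1]
[1, 4, 1, 73, 414]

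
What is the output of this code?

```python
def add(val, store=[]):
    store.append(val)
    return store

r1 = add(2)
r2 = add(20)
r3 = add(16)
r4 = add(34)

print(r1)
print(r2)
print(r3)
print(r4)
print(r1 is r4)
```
[2, 20, 16, 34]
[2, 20, 16, 34]
[2, 20, 16, 34]
[2, 20, 16, 34]
True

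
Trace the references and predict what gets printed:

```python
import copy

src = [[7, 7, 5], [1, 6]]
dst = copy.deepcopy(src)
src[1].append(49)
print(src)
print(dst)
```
[[7, 7, 5], [1, 6, 49]]
[[7, 7, 5], [1, 6]]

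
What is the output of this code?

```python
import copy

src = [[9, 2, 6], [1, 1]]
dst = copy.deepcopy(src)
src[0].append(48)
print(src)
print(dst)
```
[[9, 2, 6, 48], [1, 1]]
[[9, 2, 6], [1, 1]]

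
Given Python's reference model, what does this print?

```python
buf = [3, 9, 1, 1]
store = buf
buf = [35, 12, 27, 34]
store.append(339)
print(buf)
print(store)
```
[35, 12, 27, 34]
[3, 9, 1, 1, 339]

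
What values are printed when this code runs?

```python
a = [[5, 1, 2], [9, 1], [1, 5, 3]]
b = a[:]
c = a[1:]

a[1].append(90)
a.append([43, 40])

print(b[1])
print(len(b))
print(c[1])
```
[9, 1, 90]
3
[1, 5, 3]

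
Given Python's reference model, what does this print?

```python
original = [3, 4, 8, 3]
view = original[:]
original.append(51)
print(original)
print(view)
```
[3, 4, 8, 3, 51]
[3, 4, 8, 3]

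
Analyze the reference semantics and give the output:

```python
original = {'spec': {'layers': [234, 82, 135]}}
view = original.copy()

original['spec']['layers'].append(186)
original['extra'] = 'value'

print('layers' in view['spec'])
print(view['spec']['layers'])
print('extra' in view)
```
True
[234, 82, 135, 186]
False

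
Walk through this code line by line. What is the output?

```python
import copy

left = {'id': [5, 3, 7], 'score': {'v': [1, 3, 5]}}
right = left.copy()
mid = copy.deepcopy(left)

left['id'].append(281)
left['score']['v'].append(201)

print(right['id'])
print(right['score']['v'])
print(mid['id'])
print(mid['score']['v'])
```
[5, 3, 7, 281]
[1, 3, 5, 201]
[5, 3, 7]
[1, 3, 5]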